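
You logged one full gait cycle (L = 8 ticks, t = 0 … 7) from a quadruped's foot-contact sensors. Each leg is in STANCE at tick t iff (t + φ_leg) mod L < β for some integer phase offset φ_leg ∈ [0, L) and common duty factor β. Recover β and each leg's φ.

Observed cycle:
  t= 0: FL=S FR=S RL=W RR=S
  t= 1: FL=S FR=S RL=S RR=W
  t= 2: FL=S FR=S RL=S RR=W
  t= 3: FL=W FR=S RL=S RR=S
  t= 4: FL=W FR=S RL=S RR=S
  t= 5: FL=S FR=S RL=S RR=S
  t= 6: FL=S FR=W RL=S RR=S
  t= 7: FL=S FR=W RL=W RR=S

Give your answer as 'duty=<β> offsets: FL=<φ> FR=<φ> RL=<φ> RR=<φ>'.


duty=6 offsets: FL=3 FR=0 RL=7 RR=5

duty β = stance ticks per leg = 6
FL: stance ticks = 6; W→S at t=5 → φ=3
FR: stance ticks = 6; W→S at t=0 → φ=0
RL: stance ticks = 6; W→S at t=1 → φ=7
RR: stance ticks = 6; W→S at t=3 → φ=5


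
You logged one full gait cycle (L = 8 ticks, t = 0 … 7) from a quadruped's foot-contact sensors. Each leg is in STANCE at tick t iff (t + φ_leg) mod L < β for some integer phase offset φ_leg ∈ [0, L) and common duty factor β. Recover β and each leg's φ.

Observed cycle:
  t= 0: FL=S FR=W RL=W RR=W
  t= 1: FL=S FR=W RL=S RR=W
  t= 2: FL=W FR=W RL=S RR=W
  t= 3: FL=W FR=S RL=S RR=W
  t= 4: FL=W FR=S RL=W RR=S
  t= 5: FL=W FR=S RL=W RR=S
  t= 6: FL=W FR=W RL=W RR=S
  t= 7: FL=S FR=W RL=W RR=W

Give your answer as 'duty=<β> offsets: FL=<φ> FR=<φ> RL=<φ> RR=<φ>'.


duty=3 offsets: FL=1 FR=5 RL=7 RR=4

duty β = stance ticks per leg = 3
FL: stance ticks = 3; W→S at t=7 → φ=1
FR: stance ticks = 3; W→S at t=3 → φ=5
RL: stance ticks = 3; W→S at t=1 → φ=7
RR: stance ticks = 3; W→S at t=4 → φ=4


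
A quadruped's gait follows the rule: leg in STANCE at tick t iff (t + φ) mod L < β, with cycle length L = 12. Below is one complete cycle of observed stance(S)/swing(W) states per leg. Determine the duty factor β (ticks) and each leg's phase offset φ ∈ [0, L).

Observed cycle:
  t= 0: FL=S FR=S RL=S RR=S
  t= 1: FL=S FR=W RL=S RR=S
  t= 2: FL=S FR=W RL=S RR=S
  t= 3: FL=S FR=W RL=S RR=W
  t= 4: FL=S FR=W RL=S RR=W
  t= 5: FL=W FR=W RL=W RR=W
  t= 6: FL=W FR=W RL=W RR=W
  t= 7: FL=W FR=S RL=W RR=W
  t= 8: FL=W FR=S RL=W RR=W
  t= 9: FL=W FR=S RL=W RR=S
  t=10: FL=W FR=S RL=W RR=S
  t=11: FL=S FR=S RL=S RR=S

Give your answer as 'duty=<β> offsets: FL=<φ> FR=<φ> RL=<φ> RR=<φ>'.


duty=6 offsets: FL=1 FR=5 RL=1 RR=3

duty β = stance ticks per leg = 6
FL: stance ticks = 6; W→S at t=11 → φ=1
FR: stance ticks = 6; W→S at t=7 → φ=5
RL: stance ticks = 6; W→S at t=11 → φ=1
RR: stance ticks = 6; W→S at t=9 → φ=3


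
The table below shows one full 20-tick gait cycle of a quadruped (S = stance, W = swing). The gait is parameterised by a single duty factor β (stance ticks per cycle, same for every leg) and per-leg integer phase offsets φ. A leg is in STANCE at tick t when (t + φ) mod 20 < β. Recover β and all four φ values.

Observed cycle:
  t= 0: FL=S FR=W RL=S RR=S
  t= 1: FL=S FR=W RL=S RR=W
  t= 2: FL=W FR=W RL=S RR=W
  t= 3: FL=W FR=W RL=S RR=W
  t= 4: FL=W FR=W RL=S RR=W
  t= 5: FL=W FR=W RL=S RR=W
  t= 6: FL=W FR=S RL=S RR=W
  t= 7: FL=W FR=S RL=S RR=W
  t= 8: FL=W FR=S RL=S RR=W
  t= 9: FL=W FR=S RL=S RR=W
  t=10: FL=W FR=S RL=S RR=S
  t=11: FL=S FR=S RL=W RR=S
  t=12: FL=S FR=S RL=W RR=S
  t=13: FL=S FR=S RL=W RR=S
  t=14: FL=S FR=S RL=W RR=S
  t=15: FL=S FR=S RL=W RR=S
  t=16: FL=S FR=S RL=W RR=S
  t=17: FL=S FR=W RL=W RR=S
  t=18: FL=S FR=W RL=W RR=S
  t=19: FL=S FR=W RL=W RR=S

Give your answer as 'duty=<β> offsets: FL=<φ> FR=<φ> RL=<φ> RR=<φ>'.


duty=11 offsets: FL=9 FR=14 RL=0 RR=10

duty β = stance ticks per leg = 11
FL: stance ticks = 11; W→S at t=11 → φ=9
FR: stance ticks = 11; W→S at t=6 → φ=14
RL: stance ticks = 11; W→S at t=0 → φ=0
RR: stance ticks = 11; W→S at t=10 → φ=10


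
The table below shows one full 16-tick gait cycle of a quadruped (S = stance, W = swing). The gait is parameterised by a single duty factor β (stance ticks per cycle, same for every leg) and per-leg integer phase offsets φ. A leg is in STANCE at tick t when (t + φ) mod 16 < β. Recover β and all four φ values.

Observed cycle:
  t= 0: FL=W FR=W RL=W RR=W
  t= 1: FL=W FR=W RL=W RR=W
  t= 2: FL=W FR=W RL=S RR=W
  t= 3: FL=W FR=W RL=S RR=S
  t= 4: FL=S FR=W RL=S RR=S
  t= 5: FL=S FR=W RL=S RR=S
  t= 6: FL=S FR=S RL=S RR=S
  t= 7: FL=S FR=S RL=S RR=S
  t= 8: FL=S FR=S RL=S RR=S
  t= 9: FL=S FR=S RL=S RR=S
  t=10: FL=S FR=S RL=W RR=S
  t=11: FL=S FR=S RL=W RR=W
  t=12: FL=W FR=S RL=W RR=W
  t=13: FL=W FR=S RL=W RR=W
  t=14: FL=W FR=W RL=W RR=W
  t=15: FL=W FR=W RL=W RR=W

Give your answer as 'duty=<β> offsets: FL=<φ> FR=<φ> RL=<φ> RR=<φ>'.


duty=8 offsets: FL=12 FR=10 RL=14 RR=13

duty β = stance ticks per leg = 8
FL: stance ticks = 8; W→S at t=4 → φ=12
FR: stance ticks = 8; W→S at t=6 → φ=10
RL: stance ticks = 8; W→S at t=2 → φ=14
RR: stance ticks = 8; W→S at t=3 → φ=13


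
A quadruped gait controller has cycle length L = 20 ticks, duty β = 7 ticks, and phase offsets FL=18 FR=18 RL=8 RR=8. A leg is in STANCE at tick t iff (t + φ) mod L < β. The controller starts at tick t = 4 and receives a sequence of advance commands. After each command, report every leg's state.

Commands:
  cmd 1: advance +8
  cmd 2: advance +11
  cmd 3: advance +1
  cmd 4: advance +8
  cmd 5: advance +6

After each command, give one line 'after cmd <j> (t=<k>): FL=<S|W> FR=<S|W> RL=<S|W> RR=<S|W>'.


after cmd 1 (t=12): FL=W FR=W RL=S RR=S
after cmd 2 (t=23): FL=S FR=S RL=W RR=W
after cmd 3 (t=24): FL=S FR=S RL=W RR=W
after cmd 4 (t=32): FL=W FR=W RL=S RR=S
after cmd 5 (t=38): FL=W FR=W RL=S RR=S

start t=4: FL=S FR=S RL=W RR=W
cmd 1: advance +8 → t=12, phase=(10,10,0,0) → FL=W FR=W RL=S RR=S
cmd 2: advance +11 → t=23, phase=(1,1,11,11) → FL=S FR=S RL=W RR=W
cmd 3: advance +1 → t=24, phase=(2,2,12,12) → FL=S FR=S RL=W RR=W
cmd 4: advance +8 → t=32, phase=(10,10,0,0) → FL=W FR=W RL=S RR=S
cmd 5: advance +6 → t=38, phase=(16,16,6,6) → FL=W FR=W RL=S RR=S


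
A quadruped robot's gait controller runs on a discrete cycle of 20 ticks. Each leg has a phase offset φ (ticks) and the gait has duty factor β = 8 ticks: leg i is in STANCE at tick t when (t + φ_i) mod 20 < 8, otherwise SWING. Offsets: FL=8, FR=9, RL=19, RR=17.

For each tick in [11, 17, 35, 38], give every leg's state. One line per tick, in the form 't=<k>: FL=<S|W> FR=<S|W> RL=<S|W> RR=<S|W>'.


t=11: phase=(19,0,10,8) vs β=8 → FL=W FR=S RL=W RR=W
t=17: phase=(5,6,16,14) vs β=8 → FL=S FR=S RL=W RR=W
t=35: phase=(3,4,14,12) vs β=8 → FL=S FR=S RL=W RR=W
t=38: phase=(6,7,17,15) vs β=8 → FL=S FR=S RL=W RR=W

t=11: FL=W FR=S RL=W RR=W
t=17: FL=S FR=S RL=W RR=W
t=35: FL=S FR=S RL=W RR=W
t=38: FL=S FR=S RL=W RR=W


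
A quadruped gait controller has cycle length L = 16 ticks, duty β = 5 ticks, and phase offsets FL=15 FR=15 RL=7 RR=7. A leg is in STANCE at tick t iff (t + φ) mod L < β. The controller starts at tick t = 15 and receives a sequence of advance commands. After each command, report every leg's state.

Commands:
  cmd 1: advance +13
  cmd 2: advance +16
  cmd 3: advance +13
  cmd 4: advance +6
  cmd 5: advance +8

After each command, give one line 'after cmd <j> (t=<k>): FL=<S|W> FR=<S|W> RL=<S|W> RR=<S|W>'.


start t=15: FL=W FR=W RL=W RR=W
cmd 1: advance +13 → t=28, phase=(11,11,3,3) → FL=W FR=W RL=S RR=S
cmd 2: advance +16 → t=44, phase=(11,11,3,3) → FL=W FR=W RL=S RR=S
cmd 3: advance +13 → t=57, phase=(8,8,0,0) → FL=W FR=W RL=S RR=S
cmd 4: advance +6 → t=63, phase=(14,14,6,6) → FL=W FR=W RL=W RR=W
cmd 5: advance +8 → t=71, phase=(6,6,14,14) → FL=W FR=W RL=W RR=W

after cmd 1 (t=28): FL=W FR=W RL=S RR=S
after cmd 2 (t=44): FL=W FR=W RL=S RR=S
after cmd 3 (t=57): FL=W FR=W RL=S RR=S
after cmd 4 (t=63): FL=W FR=W RL=W RR=W
after cmd 5 (t=71): FL=W FR=W RL=W RR=W


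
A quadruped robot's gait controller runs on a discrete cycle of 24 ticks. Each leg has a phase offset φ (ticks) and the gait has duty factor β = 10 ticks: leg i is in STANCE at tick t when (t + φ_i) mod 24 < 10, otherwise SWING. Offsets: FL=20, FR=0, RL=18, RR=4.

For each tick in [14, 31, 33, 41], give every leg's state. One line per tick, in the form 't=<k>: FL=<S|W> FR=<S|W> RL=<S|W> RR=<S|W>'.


t=14: phase=(10,14,8,18) vs β=10 → FL=W FR=W RL=S RR=W
t=31: phase=(3,7,1,11) vs β=10 → FL=S FR=S RL=S RR=W
t=33: phase=(5,9,3,13) vs β=10 → FL=S FR=S RL=S RR=W
t=41: phase=(13,17,11,21) vs β=10 → FL=W FR=W RL=W RR=W

t=14: FL=W FR=W RL=S RR=W
t=31: FL=S FR=S RL=S RR=W
t=33: FL=S FR=S RL=S RR=W
t=41: FL=W FR=W RL=W RR=W


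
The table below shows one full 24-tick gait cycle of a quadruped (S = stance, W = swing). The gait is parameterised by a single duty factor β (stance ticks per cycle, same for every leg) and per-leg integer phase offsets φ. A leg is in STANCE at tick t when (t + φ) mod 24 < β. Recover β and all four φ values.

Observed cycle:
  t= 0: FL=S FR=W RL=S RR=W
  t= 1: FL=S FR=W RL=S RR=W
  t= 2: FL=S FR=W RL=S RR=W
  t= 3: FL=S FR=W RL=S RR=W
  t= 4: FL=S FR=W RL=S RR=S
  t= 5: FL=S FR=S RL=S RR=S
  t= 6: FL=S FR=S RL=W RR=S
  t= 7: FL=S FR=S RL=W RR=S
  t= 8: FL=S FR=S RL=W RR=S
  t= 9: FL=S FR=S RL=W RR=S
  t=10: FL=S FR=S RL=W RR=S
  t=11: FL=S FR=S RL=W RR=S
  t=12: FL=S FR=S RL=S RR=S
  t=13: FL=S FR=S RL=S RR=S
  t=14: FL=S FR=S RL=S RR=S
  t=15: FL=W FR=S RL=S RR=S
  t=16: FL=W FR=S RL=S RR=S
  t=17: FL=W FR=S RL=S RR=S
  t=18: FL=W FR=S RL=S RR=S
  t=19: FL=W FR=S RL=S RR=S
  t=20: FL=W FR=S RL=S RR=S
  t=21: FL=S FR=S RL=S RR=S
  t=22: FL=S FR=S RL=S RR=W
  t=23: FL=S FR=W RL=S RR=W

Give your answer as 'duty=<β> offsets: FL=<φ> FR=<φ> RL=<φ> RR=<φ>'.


duty β = stance ticks per leg = 18
FL: stance ticks = 18; W→S at t=21 → φ=3
FR: stance ticks = 18; W→S at t=5 → φ=19
RL: stance ticks = 18; W→S at t=12 → φ=12
RR: stance ticks = 18; W→S at t=4 → φ=20

duty=18 offsets: FL=3 FR=19 RL=12 RR=20


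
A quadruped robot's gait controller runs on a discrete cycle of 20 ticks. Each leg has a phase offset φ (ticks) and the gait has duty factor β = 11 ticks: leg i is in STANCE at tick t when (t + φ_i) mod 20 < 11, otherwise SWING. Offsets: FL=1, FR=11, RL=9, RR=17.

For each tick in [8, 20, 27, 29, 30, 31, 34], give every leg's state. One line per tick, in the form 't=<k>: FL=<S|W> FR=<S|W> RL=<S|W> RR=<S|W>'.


t=8: FL=S FR=W RL=W RR=S
t=20: FL=S FR=W RL=S RR=W
t=27: FL=S FR=W RL=W RR=S
t=29: FL=S FR=S RL=W RR=S
t=30: FL=W FR=S RL=W RR=S
t=31: FL=W FR=S RL=S RR=S
t=34: FL=W FR=S RL=S RR=W

t=8: phase=(9,19,17,5) vs β=11 → FL=S FR=W RL=W RR=S
t=20: phase=(1,11,9,17) vs β=11 → FL=S FR=W RL=S RR=W
t=27: phase=(8,18,16,4) vs β=11 → FL=S FR=W RL=W RR=S
t=29: phase=(10,0,18,6) vs β=11 → FL=S FR=S RL=W RR=S
t=30: phase=(11,1,19,7) vs β=11 → FL=W FR=S RL=W RR=S
t=31: phase=(12,2,0,8) vs β=11 → FL=W FR=S RL=S RR=S
t=34: phase=(15,5,3,11) vs β=11 → FL=W FR=S RL=S RR=W


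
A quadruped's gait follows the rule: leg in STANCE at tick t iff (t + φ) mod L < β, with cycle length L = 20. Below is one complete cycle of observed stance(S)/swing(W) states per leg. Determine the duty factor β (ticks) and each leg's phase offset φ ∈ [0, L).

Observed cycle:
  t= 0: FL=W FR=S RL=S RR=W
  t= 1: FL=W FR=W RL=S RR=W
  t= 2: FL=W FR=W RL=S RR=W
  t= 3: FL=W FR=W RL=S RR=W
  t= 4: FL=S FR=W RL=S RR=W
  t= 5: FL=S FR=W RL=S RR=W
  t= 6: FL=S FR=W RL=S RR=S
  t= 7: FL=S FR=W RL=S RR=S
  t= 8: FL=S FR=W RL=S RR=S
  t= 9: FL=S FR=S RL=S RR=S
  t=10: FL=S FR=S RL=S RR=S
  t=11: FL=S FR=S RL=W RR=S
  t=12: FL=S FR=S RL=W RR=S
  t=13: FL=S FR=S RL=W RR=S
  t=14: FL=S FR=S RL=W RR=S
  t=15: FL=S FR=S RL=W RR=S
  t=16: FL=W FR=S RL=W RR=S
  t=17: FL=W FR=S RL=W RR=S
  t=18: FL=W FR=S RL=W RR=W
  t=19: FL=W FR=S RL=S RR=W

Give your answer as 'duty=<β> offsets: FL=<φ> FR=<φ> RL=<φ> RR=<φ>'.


duty=12 offsets: FL=16 FR=11 RL=1 RR=14

duty β = stance ticks per leg = 12
FL: stance ticks = 12; W→S at t=4 → φ=16
FR: stance ticks = 12; W→S at t=9 → φ=11
RL: stance ticks = 12; W→S at t=19 → φ=1
RR: stance ticks = 12; W→S at t=6 → φ=14


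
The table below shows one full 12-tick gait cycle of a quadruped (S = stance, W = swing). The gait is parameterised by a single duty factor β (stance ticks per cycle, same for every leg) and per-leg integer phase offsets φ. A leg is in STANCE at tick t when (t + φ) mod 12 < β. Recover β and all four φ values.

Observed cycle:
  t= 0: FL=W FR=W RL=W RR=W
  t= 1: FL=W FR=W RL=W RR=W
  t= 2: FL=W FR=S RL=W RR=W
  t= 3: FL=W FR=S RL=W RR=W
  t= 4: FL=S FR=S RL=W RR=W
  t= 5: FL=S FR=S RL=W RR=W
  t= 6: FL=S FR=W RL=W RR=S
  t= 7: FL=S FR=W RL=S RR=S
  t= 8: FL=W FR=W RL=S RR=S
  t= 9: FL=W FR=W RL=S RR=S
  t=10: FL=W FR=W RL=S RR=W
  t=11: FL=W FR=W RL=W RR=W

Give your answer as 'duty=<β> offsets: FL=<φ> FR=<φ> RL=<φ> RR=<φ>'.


duty=4 offsets: FL=8 FR=10 RL=5 RR=6

duty β = stance ticks per leg = 4
FL: stance ticks = 4; W→S at t=4 → φ=8
FR: stance ticks = 4; W→S at t=2 → φ=10
RL: stance ticks = 4; W→S at t=7 → φ=5
RR: stance ticks = 4; W→S at t=6 → φ=6


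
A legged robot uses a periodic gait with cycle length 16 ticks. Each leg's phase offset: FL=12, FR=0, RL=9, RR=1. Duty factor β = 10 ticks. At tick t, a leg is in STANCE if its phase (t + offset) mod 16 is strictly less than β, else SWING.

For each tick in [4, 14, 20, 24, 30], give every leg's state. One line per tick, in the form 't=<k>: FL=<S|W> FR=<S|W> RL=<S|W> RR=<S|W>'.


t=4: FL=S FR=S RL=W RR=S
t=14: FL=W FR=W RL=S RR=W
t=20: FL=S FR=S RL=W RR=S
t=24: FL=S FR=S RL=S RR=S
t=30: FL=W FR=W RL=S RR=W

t=4: phase=(0,4,13,5) vs β=10 → FL=S FR=S RL=W RR=S
t=14: phase=(10,14,7,15) vs β=10 → FL=W FR=W RL=S RR=W
t=20: phase=(0,4,13,5) vs β=10 → FL=S FR=S RL=W RR=S
t=24: phase=(4,8,1,9) vs β=10 → FL=S FR=S RL=S RR=S
t=30: phase=(10,14,7,15) vs β=10 → FL=W FR=W RL=S RR=W


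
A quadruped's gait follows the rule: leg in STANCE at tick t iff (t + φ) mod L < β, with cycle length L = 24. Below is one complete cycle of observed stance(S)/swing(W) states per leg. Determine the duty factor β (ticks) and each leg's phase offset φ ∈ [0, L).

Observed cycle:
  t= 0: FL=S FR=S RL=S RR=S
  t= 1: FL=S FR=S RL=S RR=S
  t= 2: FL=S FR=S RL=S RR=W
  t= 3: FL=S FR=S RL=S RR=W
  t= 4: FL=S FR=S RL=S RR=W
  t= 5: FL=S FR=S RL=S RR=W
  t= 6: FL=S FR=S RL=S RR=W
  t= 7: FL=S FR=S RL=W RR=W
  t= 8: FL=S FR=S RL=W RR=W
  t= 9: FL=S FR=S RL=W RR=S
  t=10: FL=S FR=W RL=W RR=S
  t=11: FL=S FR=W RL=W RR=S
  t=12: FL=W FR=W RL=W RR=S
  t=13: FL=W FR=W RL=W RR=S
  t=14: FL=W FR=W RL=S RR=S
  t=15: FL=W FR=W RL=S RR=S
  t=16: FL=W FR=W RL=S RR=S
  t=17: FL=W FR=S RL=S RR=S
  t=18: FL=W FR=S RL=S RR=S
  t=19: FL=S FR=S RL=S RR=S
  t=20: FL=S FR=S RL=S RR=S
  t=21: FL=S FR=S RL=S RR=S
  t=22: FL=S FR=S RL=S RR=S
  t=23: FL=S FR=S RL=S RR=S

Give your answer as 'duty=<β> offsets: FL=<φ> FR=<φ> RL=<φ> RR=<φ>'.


duty β = stance ticks per leg = 17
FL: stance ticks = 17; W→S at t=19 → φ=5
FR: stance ticks = 17; W→S at t=17 → φ=7
RL: stance ticks = 17; W→S at t=14 → φ=10
RR: stance ticks = 17; W→S at t=9 → φ=15

duty=17 offsets: FL=5 FR=7 RL=10 RR=15


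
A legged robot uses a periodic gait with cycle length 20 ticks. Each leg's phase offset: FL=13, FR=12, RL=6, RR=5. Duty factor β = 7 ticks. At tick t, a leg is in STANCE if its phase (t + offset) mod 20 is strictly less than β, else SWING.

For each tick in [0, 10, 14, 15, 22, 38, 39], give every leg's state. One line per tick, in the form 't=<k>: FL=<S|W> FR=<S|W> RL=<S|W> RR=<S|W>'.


t=0: phase=(13,12,6,5) vs β=7 → FL=W FR=W RL=S RR=S
t=10: phase=(3,2,16,15) vs β=7 → FL=S FR=S RL=W RR=W
t=14: phase=(7,6,0,19) vs β=7 → FL=W FR=S RL=S RR=W
t=15: phase=(8,7,1,0) vs β=7 → FL=W FR=W RL=S RR=S
t=22: phase=(15,14,8,7) vs β=7 → FL=W FR=W RL=W RR=W
t=38: phase=(11,10,4,3) vs β=7 → FL=W FR=W RL=S RR=S
t=39: phase=(12,11,5,4) vs β=7 → FL=W FR=W RL=S RR=S

t=0: FL=W FR=W RL=S RR=S
t=10: FL=S FR=S RL=W RR=W
t=14: FL=W FR=S RL=S RR=W
t=15: FL=W FR=W RL=S RR=S
t=22: FL=W FR=W RL=W RR=W
t=38: FL=W FR=W RL=S RR=S
t=39: FL=W FR=W RL=S RR=S


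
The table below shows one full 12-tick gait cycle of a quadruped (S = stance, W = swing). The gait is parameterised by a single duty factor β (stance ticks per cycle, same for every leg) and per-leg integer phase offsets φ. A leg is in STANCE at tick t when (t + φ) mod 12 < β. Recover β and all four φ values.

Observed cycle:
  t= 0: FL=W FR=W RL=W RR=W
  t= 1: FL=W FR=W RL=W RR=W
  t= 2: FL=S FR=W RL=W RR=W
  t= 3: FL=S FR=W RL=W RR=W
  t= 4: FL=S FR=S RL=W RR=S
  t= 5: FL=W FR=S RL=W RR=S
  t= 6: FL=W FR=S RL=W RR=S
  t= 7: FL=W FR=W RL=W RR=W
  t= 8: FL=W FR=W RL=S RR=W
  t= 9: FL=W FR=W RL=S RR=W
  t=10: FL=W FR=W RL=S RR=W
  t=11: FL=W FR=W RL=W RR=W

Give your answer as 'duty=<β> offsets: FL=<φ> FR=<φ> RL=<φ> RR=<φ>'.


duty=3 offsets: FL=10 FR=8 RL=4 RR=8

duty β = stance ticks per leg = 3
FL: stance ticks = 3; W→S at t=2 → φ=10
FR: stance ticks = 3; W→S at t=4 → φ=8
RL: stance ticks = 3; W→S at t=8 → φ=4
RR: stance ticks = 3; W→S at t=4 → φ=8


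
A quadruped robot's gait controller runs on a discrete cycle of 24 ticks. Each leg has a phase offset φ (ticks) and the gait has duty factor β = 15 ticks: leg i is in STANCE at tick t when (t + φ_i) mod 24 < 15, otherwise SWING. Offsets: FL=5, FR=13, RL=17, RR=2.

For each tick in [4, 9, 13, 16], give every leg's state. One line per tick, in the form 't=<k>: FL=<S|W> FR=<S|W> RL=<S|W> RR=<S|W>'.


t=4: phase=(9,17,21,6) vs β=15 → FL=S FR=W RL=W RR=S
t=9: phase=(14,22,2,11) vs β=15 → FL=S FR=W RL=S RR=S
t=13: phase=(18,2,6,15) vs β=15 → FL=W FR=S RL=S RR=W
t=16: phase=(21,5,9,18) vs β=15 → FL=W FR=S RL=S RR=W

t=4: FL=S FR=W RL=W RR=S
t=9: FL=S FR=W RL=S RR=S
t=13: FL=W FR=S RL=S RR=W
t=16: FL=W FR=S RL=S RR=W


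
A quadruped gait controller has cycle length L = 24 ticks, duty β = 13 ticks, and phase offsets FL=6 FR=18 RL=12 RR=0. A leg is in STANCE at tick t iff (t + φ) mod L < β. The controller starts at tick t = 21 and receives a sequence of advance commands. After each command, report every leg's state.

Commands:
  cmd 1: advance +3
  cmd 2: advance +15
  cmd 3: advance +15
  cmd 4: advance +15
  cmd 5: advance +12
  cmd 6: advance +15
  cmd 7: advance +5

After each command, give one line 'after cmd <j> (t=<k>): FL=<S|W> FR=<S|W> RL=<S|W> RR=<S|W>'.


after cmd 1 (t=24): FL=S FR=W RL=S RR=S
after cmd 2 (t=39): FL=W FR=S RL=S RR=W
after cmd 3 (t=54): FL=S FR=S RL=W RR=S
after cmd 4 (t=69): FL=S FR=W RL=S RR=W
after cmd 5 (t=81): FL=W FR=S RL=W RR=S
after cmd 6 (t=96): FL=S FR=W RL=S RR=S
after cmd 7 (t=101): FL=S FR=W RL=W RR=S

start t=21: FL=S FR=W RL=S RR=W
cmd 1: advance +3 → t=24, phase=(6,18,12,0) → FL=S FR=W RL=S RR=S
cmd 2: advance +15 → t=39, phase=(21,9,3,15) → FL=W FR=S RL=S RR=W
cmd 3: advance +15 → t=54, phase=(12,0,18,6) → FL=S FR=S RL=W RR=S
cmd 4: advance +15 → t=69, phase=(3,15,9,21) → FL=S FR=W RL=S RR=W
cmd 5: advance +12 → t=81, phase=(15,3,21,9) → FL=W FR=S RL=W RR=S
cmd 6: advance +15 → t=96, phase=(6,18,12,0) → FL=S FR=W RL=S RR=S
cmd 7: advance +5 → t=101, phase=(11,23,17,5) → FL=S FR=W RL=W RR=S


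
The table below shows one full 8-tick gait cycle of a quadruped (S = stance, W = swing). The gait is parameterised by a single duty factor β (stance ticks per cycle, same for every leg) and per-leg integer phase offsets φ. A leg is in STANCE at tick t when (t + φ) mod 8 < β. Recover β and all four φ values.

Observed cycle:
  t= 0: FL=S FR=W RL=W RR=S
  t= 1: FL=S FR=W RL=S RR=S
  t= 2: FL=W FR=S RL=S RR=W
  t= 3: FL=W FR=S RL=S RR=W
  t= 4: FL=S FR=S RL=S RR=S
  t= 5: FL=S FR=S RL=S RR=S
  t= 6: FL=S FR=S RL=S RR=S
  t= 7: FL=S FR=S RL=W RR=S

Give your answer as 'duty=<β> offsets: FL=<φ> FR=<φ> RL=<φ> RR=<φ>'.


duty β = stance ticks per leg = 6
FL: stance ticks = 6; W→S at t=4 → φ=4
FR: stance ticks = 6; W→S at t=2 → φ=6
RL: stance ticks = 6; W→S at t=1 → φ=7
RR: stance ticks = 6; W→S at t=4 → φ=4

duty=6 offsets: FL=4 FR=6 RL=7 RR=4


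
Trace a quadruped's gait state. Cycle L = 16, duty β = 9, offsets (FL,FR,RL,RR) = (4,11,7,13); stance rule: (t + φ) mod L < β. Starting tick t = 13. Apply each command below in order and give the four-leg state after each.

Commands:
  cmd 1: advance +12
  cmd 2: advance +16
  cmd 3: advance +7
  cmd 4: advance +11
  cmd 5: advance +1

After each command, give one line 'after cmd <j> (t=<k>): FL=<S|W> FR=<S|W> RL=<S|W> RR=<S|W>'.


start t=13: FL=S FR=S RL=S RR=W
cmd 1: advance +12 → t=25, phase=(13,4,0,6) → FL=W FR=S RL=S RR=S
cmd 2: advance +16 → t=41, phase=(13,4,0,6) → FL=W FR=S RL=S RR=S
cmd 3: advance +7 → t=48, phase=(4,11,7,13) → FL=S FR=W RL=S RR=W
cmd 4: advance +11 → t=59, phase=(15,6,2,8) → FL=W FR=S RL=S RR=S
cmd 5: advance +1 → t=60, phase=(0,7,3,9) → FL=S FR=S RL=S RR=W

after cmd 1 (t=25): FL=W FR=S RL=S RR=S
after cmd 2 (t=41): FL=W FR=S RL=S RR=S
after cmd 3 (t=48): FL=S FR=W RL=S RR=W
after cmd 4 (t=59): FL=W FR=S RL=S RR=S
after cmd 5 (t=60): FL=S FR=S RL=S RR=W


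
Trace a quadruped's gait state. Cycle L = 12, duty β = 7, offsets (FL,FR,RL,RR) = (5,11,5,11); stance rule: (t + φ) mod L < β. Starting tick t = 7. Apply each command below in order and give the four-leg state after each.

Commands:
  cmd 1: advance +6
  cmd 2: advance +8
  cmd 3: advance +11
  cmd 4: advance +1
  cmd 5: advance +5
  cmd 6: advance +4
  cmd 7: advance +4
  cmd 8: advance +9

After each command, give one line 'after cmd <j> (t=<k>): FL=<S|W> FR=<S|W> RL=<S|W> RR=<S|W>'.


start t=7: FL=S FR=S RL=S RR=S
cmd 1: advance +6 → t=13, phase=(6,0,6,0) → FL=S FR=S RL=S RR=S
cmd 2: advance +8 → t=21, phase=(2,8,2,8) → FL=S FR=W RL=S RR=W
cmd 3: advance +11 → t=32, phase=(1,7,1,7) → FL=S FR=W RL=S RR=W
cmd 4: advance +1 → t=33, phase=(2,8,2,8) → FL=S FR=W RL=S RR=W
cmd 5: advance +5 → t=38, phase=(7,1,7,1) → FL=W FR=S RL=W RR=S
cmd 6: advance +4 → t=42, phase=(11,5,11,5) → FL=W FR=S RL=W RR=S
cmd 7: advance +4 → t=46, phase=(3,9,3,9) → FL=S FR=W RL=S RR=W
cmd 8: advance +9 → t=55, phase=(0,6,0,6) → FL=S FR=S RL=S RR=S

after cmd 1 (t=13): FL=S FR=S RL=S RR=S
after cmd 2 (t=21): FL=S FR=W RL=S RR=W
after cmd 3 (t=32): FL=S FR=W RL=S RR=W
after cmd 4 (t=33): FL=S FR=W RL=S RR=W
after cmd 5 (t=38): FL=W FR=S RL=W RR=S
after cmd 6 (t=42): FL=W FR=S RL=W RR=S
after cmd 7 (t=46): FL=S FR=W RL=S RR=W
after cmd 8 (t=55): FL=S FR=S RL=S RR=S


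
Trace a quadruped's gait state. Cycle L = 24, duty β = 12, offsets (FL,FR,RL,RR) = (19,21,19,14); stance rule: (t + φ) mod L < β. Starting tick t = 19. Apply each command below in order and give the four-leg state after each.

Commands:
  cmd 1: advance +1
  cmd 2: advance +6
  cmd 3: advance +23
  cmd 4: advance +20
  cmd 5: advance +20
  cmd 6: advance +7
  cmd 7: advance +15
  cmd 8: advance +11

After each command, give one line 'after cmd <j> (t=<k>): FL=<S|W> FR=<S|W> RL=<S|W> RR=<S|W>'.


start t=19: FL=W FR=W RL=W RR=S
cmd 1: advance +1 → t=20, phase=(15,17,15,10) → FL=W FR=W RL=W RR=S
cmd 2: advance +6 → t=26, phase=(21,23,21,16) → FL=W FR=W RL=W RR=W
cmd 3: advance +23 → t=49, phase=(20,22,20,15) → FL=W FR=W RL=W RR=W
cmd 4: advance +20 → t=69, phase=(16,18,16,11) → FL=W FR=W RL=W RR=S
cmd 5: advance +20 → t=89, phase=(12,14,12,7) → FL=W FR=W RL=W RR=S
cmd 6: advance +7 → t=96, phase=(19,21,19,14) → FL=W FR=W RL=W RR=W
cmd 7: advance +15 → t=111, phase=(10,12,10,5) → FL=S FR=W RL=S RR=S
cmd 8: advance +11 → t=122, phase=(21,23,21,16) → FL=W FR=W RL=W RR=W

after cmd 1 (t=20): FL=W FR=W RL=W RR=S
after cmd 2 (t=26): FL=W FR=W RL=W RR=W
after cmd 3 (t=49): FL=W FR=W RL=W RR=W
after cmd 4 (t=69): FL=W FR=W RL=W RR=S
after cmd 5 (t=89): FL=W FR=W RL=W RR=S
after cmd 6 (t=96): FL=W FR=W RL=W RR=W
after cmd 7 (t=111): FL=S FR=W RL=S RR=S
after cmd 8 (t=122): FL=W FR=W RL=W RR=W


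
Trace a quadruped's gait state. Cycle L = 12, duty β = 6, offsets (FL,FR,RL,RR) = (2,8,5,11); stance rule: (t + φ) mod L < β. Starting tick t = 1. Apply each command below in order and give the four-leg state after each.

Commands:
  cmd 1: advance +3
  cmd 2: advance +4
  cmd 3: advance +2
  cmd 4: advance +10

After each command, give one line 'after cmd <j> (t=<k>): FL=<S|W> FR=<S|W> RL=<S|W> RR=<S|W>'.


after cmd 1 (t=4): FL=W FR=S RL=W RR=S
after cmd 2 (t=8): FL=W FR=S RL=S RR=W
after cmd 3 (t=10): FL=S FR=W RL=S RR=W
after cmd 4 (t=20): FL=W FR=S RL=S RR=W

start t=1: FL=S FR=W RL=W RR=S
cmd 1: advance +3 → t=4, phase=(6,0,9,3) → FL=W FR=S RL=W RR=S
cmd 2: advance +4 → t=8, phase=(10,4,1,7) → FL=W FR=S RL=S RR=W
cmd 3: advance +2 → t=10, phase=(0,6,3,9) → FL=S FR=W RL=S RR=W
cmd 4: advance +10 → t=20, phase=(10,4,1,7) → FL=W FR=S RL=S RR=W


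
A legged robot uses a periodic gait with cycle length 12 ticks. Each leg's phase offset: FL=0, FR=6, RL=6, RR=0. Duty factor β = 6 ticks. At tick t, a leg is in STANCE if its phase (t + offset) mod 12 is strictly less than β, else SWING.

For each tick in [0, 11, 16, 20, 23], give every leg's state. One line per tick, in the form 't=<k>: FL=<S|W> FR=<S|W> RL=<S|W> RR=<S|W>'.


t=0: FL=S FR=W RL=W RR=S
t=11: FL=W FR=S RL=S RR=W
t=16: FL=S FR=W RL=W RR=S
t=20: FL=W FR=S RL=S RR=W
t=23: FL=W FR=S RL=S RR=W

t=0: phase=(0,6,6,0) vs β=6 → FL=S FR=W RL=W RR=S
t=11: phase=(11,5,5,11) vs β=6 → FL=W FR=S RL=S RR=W
t=16: phase=(4,10,10,4) vs β=6 → FL=S FR=W RL=W RR=S
t=20: phase=(8,2,2,8) vs β=6 → FL=W FR=S RL=S RR=W
t=23: phase=(11,5,5,11) vs β=6 → FL=W FR=S RL=S RR=W


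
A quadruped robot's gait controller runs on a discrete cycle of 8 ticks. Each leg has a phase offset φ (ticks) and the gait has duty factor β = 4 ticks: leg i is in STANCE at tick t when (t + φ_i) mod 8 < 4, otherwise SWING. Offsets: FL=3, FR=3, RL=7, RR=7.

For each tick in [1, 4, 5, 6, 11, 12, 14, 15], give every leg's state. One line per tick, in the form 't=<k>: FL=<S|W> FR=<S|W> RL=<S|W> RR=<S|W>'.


t=1: phase=(4,4,0,0) vs β=4 → FL=W FR=W RL=S RR=S
t=4: phase=(7,7,3,3) vs β=4 → FL=W FR=W RL=S RR=S
t=5: phase=(0,0,4,4) vs β=4 → FL=S FR=S RL=W RR=W
t=6: phase=(1,1,5,5) vs β=4 → FL=S FR=S RL=W RR=W
t=11: phase=(6,6,2,2) vs β=4 → FL=W FR=W RL=S RR=S
t=12: phase=(7,7,3,3) vs β=4 → FL=W FR=W RL=S RR=S
t=14: phase=(1,1,5,5) vs β=4 → FL=S FR=S RL=W RR=W
t=15: phase=(2,2,6,6) vs β=4 → FL=S FR=S RL=W RR=W

t=1: FL=W FR=W RL=S RR=S
t=4: FL=W FR=W RL=S RR=S
t=5: FL=S FR=S RL=W RR=W
t=6: FL=S FR=S RL=W RR=W
t=11: FL=W FR=W RL=S RR=S
t=12: FL=W FR=W RL=S RR=S
t=14: FL=S FR=S RL=W RR=W
t=15: FL=S FR=S RL=W RR=W


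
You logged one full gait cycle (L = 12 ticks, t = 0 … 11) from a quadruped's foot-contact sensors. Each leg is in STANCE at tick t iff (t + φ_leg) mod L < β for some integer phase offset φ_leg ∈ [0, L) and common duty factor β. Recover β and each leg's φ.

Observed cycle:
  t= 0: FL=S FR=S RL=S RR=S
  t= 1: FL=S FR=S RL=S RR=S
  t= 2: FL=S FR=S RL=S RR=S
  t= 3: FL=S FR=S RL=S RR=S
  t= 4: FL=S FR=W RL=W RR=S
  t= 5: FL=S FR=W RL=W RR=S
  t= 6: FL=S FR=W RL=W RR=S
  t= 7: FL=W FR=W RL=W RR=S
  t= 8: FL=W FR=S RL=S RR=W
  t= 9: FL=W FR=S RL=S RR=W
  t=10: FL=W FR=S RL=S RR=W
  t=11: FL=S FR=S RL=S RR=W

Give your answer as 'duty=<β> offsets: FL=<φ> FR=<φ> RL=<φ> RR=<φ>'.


duty=8 offsets: FL=1 FR=4 RL=4 RR=0

duty β = stance ticks per leg = 8
FL: stance ticks = 8; W→S at t=11 → φ=1
FR: stance ticks = 8; W→S at t=8 → φ=4
RL: stance ticks = 8; W→S at t=8 → φ=4
RR: stance ticks = 8; W→S at t=0 → φ=0


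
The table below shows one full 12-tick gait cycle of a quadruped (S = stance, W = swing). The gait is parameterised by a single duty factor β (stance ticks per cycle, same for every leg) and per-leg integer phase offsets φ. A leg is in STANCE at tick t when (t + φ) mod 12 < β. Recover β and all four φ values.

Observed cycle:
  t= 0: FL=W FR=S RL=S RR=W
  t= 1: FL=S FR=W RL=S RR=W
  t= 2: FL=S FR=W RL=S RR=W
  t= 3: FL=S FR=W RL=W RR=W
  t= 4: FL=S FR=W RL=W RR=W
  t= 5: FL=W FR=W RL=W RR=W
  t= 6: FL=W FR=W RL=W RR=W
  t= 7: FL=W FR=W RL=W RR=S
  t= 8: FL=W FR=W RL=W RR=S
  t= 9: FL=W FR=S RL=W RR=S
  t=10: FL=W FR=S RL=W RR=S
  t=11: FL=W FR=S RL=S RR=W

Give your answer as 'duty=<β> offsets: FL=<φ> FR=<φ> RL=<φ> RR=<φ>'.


duty=4 offsets: FL=11 FR=3 RL=1 RR=5

duty β = stance ticks per leg = 4
FL: stance ticks = 4; W→S at t=1 → φ=11
FR: stance ticks = 4; W→S at t=9 → φ=3
RL: stance ticks = 4; W→S at t=11 → φ=1
RR: stance ticks = 4; W→S at t=7 → φ=5


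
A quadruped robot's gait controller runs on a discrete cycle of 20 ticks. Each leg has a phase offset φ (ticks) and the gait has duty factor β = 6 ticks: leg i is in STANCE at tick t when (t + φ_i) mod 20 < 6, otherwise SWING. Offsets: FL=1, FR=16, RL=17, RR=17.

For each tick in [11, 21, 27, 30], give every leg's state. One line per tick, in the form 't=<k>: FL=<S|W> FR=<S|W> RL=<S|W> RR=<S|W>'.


t=11: FL=W FR=W RL=W RR=W
t=21: FL=S FR=W RL=W RR=W
t=27: FL=W FR=S RL=S RR=S
t=30: FL=W FR=W RL=W RR=W

t=11: phase=(12,7,8,8) vs β=6 → FL=W FR=W RL=W RR=W
t=21: phase=(2,17,18,18) vs β=6 → FL=S FR=W RL=W RR=W
t=27: phase=(8,3,4,4) vs β=6 → FL=W FR=S RL=S RR=S
t=30: phase=(11,6,7,7) vs β=6 → FL=W FR=W RL=W RR=W


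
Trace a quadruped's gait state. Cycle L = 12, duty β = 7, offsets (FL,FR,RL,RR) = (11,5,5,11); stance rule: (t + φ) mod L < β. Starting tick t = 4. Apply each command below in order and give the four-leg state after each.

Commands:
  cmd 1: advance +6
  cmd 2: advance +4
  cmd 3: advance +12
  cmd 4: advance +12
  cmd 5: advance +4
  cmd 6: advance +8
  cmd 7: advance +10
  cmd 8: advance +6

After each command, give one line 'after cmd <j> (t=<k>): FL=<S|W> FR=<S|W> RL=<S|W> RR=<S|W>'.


after cmd 1 (t=10): FL=W FR=S RL=S RR=W
after cmd 2 (t=14): FL=S FR=W RL=W RR=S
after cmd 3 (t=26): FL=S FR=W RL=W RR=S
after cmd 4 (t=38): FL=S FR=W RL=W RR=S
after cmd 5 (t=42): FL=S FR=W RL=W RR=S
after cmd 6 (t=50): FL=S FR=W RL=W RR=S
after cmd 7 (t=60): FL=W FR=S RL=S RR=W
after cmd 8 (t=66): FL=S FR=W RL=W RR=S

start t=4: FL=S FR=W RL=W RR=S
cmd 1: advance +6 → t=10, phase=(9,3,3,9) → FL=W FR=S RL=S RR=W
cmd 2: advance +4 → t=14, phase=(1,7,7,1) → FL=S FR=W RL=W RR=S
cmd 3: advance +12 → t=26, phase=(1,7,7,1) → FL=S FR=W RL=W RR=S
cmd 4: advance +12 → t=38, phase=(1,7,7,1) → FL=S FR=W RL=W RR=S
cmd 5: advance +4 → t=42, phase=(5,11,11,5) → FL=S FR=W RL=W RR=S
cmd 6: advance +8 → t=50, phase=(1,7,7,1) → FL=S FR=W RL=W RR=S
cmd 7: advance +10 → t=60, phase=(11,5,5,11) → FL=W FR=S RL=S RR=W
cmd 8: advance +6 → t=66, phase=(5,11,11,5) → FL=S FR=W RL=W RR=S


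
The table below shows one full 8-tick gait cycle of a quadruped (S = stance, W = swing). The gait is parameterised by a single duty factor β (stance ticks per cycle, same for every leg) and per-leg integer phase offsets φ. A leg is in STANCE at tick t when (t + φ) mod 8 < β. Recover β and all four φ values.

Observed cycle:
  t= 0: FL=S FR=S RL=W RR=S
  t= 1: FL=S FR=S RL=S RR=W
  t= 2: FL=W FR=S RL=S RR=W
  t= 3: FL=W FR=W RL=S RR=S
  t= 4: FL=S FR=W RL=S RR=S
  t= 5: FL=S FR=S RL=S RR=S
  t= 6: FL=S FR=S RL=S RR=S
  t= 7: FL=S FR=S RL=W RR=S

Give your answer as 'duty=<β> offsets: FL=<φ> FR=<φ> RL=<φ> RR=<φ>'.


duty β = stance ticks per leg = 6
FL: stance ticks = 6; W→S at t=4 → φ=4
FR: stance ticks = 6; W→S at t=5 → φ=3
RL: stance ticks = 6; W→S at t=1 → φ=7
RR: stance ticks = 6; W→S at t=3 → φ=5

duty=6 offsets: FL=4 FR=3 RL=7 RR=5


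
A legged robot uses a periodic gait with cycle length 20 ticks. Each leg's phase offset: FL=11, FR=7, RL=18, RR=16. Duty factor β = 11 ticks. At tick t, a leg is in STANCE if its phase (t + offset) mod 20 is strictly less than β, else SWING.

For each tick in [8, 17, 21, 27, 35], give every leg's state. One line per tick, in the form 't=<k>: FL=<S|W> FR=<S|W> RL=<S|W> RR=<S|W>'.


t=8: phase=(19,15,6,4) vs β=11 → FL=W FR=W RL=S RR=S
t=17: phase=(8,4,15,13) vs β=11 → FL=S FR=S RL=W RR=W
t=21: phase=(12,8,19,17) vs β=11 → FL=W FR=S RL=W RR=W
t=27: phase=(18,14,5,3) vs β=11 → FL=W FR=W RL=S RR=S
t=35: phase=(6,2,13,11) vs β=11 → FL=S FR=S RL=W RR=W

t=8: FL=W FR=W RL=S RR=S
t=17: FL=S FR=S RL=W RR=W
t=21: FL=W FR=S RL=W RR=W
t=27: FL=W FR=W RL=S RR=S
t=35: FL=S FR=S RL=W RR=W


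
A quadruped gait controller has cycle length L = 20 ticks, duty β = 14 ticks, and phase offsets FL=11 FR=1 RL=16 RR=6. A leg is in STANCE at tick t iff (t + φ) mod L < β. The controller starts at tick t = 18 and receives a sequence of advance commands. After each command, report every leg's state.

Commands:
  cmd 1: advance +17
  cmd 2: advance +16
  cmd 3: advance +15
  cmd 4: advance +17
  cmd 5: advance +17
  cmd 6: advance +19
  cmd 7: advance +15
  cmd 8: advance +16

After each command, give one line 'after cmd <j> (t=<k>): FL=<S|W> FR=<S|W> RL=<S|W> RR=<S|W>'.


start t=18: FL=S FR=W RL=W RR=S
cmd 1: advance +17 → t=35, phase=(6,16,11,1) → FL=S FR=W RL=S RR=S
cmd 2: advance +16 → t=51, phase=(2,12,7,17) → FL=S FR=S RL=S RR=W
cmd 3: advance +15 → t=66, phase=(17,7,2,12) → FL=W FR=S RL=S RR=S
cmd 4: advance +17 → t=83, phase=(14,4,19,9) → FL=W FR=S RL=W RR=S
cmd 5: advance +17 → t=100, phase=(11,1,16,6) → FL=S FR=S RL=W RR=S
cmd 6: advance +19 → t=119, phase=(10,0,15,5) → FL=S FR=S RL=W RR=S
cmd 7: advance +15 → t=134, phase=(5,15,10,0) → FL=S FR=W RL=S RR=S
cmd 8: advance +16 → t=150, phase=(1,11,6,16) → FL=S FR=S RL=S RR=W

after cmd 1 (t=35): FL=S FR=W RL=S RR=S
after cmd 2 (t=51): FL=S FR=S RL=S RR=W
after cmd 3 (t=66): FL=W FR=S RL=S RR=S
after cmd 4 (t=83): FL=W FR=S RL=W RR=S
after cmd 5 (t=100): FL=S FR=S RL=W RR=S
after cmd 6 (t=119): FL=S FR=S RL=W RR=S
after cmd 7 (t=134): FL=S FR=W RL=S RR=S
after cmd 8 (t=150): FL=S FR=S RL=S RR=W


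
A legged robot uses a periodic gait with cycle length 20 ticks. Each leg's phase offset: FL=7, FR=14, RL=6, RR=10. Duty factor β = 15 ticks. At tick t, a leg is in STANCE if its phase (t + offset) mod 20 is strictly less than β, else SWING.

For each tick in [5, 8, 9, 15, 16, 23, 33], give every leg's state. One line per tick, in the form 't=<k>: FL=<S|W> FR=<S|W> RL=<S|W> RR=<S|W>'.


t=5: phase=(12,19,11,15) vs β=15 → FL=S FR=W RL=S RR=W
t=8: phase=(15,2,14,18) vs β=15 → FL=W FR=S RL=S RR=W
t=9: phase=(16,3,15,19) vs β=15 → FL=W FR=S RL=W RR=W
t=15: phase=(2,9,1,5) vs β=15 → FL=S FR=S RL=S RR=S
t=16: phase=(3,10,2,6) vs β=15 → FL=S FR=S RL=S RR=S
t=23: phase=(10,17,9,13) vs β=15 → FL=S FR=W RL=S RR=S
t=33: phase=(0,7,19,3) vs β=15 → FL=S FR=S RL=W RR=S

t=5: FL=S FR=W RL=S RR=W
t=8: FL=W FR=S RL=S RR=W
t=9: FL=W FR=S RL=W RR=W
t=15: FL=S FR=S RL=S RR=S
t=16: FL=S FR=S RL=S RR=S
t=23: FL=S FR=W RL=S RR=S
t=33: FL=S FR=S RL=W RR=S


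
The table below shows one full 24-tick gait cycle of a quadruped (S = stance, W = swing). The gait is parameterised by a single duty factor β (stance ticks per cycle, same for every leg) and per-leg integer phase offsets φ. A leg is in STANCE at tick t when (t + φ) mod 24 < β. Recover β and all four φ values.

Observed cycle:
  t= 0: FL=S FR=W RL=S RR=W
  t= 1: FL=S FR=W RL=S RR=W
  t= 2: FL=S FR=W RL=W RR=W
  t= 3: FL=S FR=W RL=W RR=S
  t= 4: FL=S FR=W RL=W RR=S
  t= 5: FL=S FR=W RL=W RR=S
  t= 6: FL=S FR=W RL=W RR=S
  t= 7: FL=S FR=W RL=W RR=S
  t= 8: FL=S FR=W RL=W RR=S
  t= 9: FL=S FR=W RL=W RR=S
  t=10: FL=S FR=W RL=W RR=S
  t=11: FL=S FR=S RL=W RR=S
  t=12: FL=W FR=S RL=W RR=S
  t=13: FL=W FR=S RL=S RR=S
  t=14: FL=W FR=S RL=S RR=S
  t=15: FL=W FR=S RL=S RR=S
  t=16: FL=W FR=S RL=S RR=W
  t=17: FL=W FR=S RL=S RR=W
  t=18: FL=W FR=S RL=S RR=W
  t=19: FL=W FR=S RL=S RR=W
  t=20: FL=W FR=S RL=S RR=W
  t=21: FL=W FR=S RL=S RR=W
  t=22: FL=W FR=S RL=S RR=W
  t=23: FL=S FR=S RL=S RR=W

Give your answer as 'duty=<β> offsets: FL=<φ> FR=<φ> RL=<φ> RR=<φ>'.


duty=13 offsets: FL=1 FR=13 RL=11 RR=21

duty β = stance ticks per leg = 13
FL: stance ticks = 13; W→S at t=23 → φ=1
FR: stance ticks = 13; W→S at t=11 → φ=13
RL: stance ticks = 13; W→S at t=13 → φ=11
RR: stance ticks = 13; W→S at t=3 → φ=21


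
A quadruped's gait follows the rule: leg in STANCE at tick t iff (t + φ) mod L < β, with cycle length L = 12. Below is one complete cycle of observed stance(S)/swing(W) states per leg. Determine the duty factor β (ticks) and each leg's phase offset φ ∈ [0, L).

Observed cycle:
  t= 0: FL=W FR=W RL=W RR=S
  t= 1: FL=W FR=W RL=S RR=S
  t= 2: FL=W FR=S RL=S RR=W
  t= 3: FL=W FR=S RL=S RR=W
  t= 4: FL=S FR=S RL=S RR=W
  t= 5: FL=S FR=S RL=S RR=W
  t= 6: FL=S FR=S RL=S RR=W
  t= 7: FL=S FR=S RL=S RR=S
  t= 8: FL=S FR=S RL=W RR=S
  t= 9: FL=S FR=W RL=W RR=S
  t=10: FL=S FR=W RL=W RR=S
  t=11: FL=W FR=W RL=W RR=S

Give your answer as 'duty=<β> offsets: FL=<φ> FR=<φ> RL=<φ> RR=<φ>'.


duty β = stance ticks per leg = 7
FL: stance ticks = 7; W→S at t=4 → φ=8
FR: stance ticks = 7; W→S at t=2 → φ=10
RL: stance ticks = 7; W→S at t=1 → φ=11
RR: stance ticks = 7; W→S at t=7 → φ=5

duty=7 offsets: FL=8 FR=10 RL=11 RR=5


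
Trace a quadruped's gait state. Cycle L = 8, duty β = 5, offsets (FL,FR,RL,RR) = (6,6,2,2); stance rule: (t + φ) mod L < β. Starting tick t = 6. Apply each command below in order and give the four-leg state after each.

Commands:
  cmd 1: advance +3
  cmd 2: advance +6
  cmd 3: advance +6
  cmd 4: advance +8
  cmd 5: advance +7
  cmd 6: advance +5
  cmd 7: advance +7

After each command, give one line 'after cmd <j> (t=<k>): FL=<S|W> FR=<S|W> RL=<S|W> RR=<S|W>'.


start t=6: FL=S FR=S RL=S RR=S
cmd 1: advance +3 → t=9, phase=(7,7,3,3) → FL=W FR=W RL=S RR=S
cmd 2: advance +6 → t=15, phase=(5,5,1,1) → FL=W FR=W RL=S RR=S
cmd 3: advance +6 → t=21, phase=(3,3,7,7) → FL=S FR=S RL=W RR=W
cmd 4: advance +8 → t=29, phase=(3,3,7,7) → FL=S FR=S RL=W RR=W
cmd 5: advance +7 → t=36, phase=(2,2,6,6) → FL=S FR=S RL=W RR=W
cmd 6: advance +5 → t=41, phase=(7,7,3,3) → FL=W FR=W RL=S RR=S
cmd 7: advance +7 → t=48, phase=(6,6,2,2) → FL=W FR=W RL=S RR=S

after cmd 1 (t=9): FL=W FR=W RL=S RR=S
after cmd 2 (t=15): FL=W FR=W RL=S RR=S
after cmd 3 (t=21): FL=S FR=S RL=W RR=W
after cmd 4 (t=29): FL=S FR=S RL=W RR=W
after cmd 5 (t=36): FL=S FR=S RL=W RR=W
after cmd 6 (t=41): FL=W FR=W RL=S RR=S
after cmd 7 (t=48): FL=W FR=W RL=S RR=S


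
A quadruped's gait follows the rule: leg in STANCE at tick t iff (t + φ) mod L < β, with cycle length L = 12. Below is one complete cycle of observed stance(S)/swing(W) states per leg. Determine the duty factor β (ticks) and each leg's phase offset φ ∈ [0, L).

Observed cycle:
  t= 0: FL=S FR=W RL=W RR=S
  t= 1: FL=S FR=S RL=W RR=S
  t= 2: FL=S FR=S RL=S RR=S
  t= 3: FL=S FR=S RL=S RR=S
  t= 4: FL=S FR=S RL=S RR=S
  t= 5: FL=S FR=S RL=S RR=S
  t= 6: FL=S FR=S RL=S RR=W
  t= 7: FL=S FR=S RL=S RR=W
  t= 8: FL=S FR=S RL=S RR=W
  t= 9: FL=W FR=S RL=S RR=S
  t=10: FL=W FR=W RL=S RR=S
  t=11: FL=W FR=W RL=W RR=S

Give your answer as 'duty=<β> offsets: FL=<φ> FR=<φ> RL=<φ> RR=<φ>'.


duty=9 offsets: FL=0 FR=11 RL=10 RR=3

duty β = stance ticks per leg = 9
FL: stance ticks = 9; W→S at t=0 → φ=0
FR: stance ticks = 9; W→S at t=1 → φ=11
RL: stance ticks = 9; W→S at t=2 → φ=10
RR: stance ticks = 9; W→S at t=9 → φ=3


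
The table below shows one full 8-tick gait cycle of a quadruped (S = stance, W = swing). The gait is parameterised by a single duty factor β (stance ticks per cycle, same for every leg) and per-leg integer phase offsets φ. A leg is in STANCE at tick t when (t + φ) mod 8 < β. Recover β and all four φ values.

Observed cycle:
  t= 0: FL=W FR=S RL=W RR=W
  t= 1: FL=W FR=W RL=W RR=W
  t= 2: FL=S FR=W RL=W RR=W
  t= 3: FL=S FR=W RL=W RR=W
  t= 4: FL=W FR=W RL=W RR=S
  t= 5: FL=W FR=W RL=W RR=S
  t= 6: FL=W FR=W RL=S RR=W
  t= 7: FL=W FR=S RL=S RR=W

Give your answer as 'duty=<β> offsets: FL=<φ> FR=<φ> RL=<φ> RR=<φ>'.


duty β = stance ticks per leg = 2
FL: stance ticks = 2; W→S at t=2 → φ=6
FR: stance ticks = 2; W→S at t=7 → φ=1
RL: stance ticks = 2; W→S at t=6 → φ=2
RR: stance ticks = 2; W→S at t=4 → φ=4

duty=2 offsets: FL=6 FR=1 RL=2 RR=4
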